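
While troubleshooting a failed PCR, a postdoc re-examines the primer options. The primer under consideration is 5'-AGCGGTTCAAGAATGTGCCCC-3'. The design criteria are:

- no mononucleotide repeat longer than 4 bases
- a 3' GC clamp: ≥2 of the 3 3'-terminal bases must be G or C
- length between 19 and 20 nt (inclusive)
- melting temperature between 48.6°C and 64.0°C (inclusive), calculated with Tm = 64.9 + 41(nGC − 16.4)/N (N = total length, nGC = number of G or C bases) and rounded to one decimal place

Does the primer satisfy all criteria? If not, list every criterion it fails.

Base counts: A=5, T=4, G=6, C=6 (length 21).
homopolymer run: longest run = 4 ✓
GC clamp: 3' end CCC has 3 G/C ✓
length: length 21, outside 19–20 ✗
Tm: Tm = 64.9 + 41·(12 − 16.4)/21 = 56.3°C ✓

Fails: length.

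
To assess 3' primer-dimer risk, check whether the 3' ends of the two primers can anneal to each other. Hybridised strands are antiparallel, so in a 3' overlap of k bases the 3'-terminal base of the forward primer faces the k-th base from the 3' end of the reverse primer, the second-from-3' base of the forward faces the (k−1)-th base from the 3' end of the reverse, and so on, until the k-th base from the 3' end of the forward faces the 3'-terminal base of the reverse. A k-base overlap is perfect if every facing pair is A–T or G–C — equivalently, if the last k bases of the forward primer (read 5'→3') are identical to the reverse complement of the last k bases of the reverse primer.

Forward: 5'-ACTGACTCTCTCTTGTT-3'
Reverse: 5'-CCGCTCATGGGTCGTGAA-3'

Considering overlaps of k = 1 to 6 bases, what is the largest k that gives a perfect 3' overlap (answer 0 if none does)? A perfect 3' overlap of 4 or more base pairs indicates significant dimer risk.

Longest perfect overlap: 2 complementary base pairs; below the dimer-risk threshold (threshold 4).

Last 6 bases (5'→3') — forward …CTTGTT, reverse …CGTGAA.
Reverse complement of the reverse primer's last 6 bases: TTCACG; its first k bases are the reverse complement of the reverse primer's last k bases, so a perfect k-base overlap needs the forward primer's last k bases to equal them.
Comparing (forward last k vs required): k=1: T vs T ✓; k=2: TT vs TT ✓; k=3: GTT vs TTC ✗; k=4: TGTT vs TTCA ✗; k=5: TTGTT vs TTCAC ✗; k=6: CTTGTT vs TTCACG ✗.
Perfect overlaps at k = 1, 2; the largest is 2.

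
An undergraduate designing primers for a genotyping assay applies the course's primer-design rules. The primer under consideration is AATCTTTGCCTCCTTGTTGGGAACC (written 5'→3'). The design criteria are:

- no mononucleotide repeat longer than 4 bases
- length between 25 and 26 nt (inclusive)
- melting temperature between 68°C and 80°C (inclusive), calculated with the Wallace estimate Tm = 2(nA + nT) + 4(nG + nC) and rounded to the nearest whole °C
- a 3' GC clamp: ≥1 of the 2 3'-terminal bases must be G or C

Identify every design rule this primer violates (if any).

Meets all criteria.

Base counts: A=4, T=9, G=5, C=7 (length 25).
homopolymer run: longest run = 3 ✓
length: length 25 ✓
Tm: Tm = 2·13 + 4·12 = 74°C ✓
GC clamp: 3' end CC has 2 G/C ✓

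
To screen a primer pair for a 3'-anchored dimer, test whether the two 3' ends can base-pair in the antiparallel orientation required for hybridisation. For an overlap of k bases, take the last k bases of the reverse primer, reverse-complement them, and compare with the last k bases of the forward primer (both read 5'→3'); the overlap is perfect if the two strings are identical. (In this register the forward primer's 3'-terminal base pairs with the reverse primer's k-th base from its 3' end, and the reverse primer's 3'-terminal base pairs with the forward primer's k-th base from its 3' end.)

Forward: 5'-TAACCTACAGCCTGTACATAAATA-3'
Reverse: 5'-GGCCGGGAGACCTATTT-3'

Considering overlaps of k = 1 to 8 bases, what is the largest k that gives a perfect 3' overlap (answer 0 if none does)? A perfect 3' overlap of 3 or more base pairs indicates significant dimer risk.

Last 8 bases (5'→3') — forward …CATAAATA, reverse …ACCTATTT.
Reverse complement of the reverse primer's last 8 bases: AAATAGGT; its first k bases are the reverse complement of the reverse primer's last k bases, so a perfect k-base overlap needs the forward primer's last k bases to equal them.
Comparing (forward last k vs required): k=1: A vs A ✓; k=2: TA vs AA ✗; k=3: ATA vs AAA ✗; k=4: AATA vs AAAT ✗; k=5: AAATA vs AAATA ✓; k=6: TAAATA vs AAATAG ✗; k=7: ATAAATA vs AAATAGG ✗; k=8: CATAAATA vs AAATAGGT ✗.
Perfect overlaps at k = 1, 5; the largest is 5.

Longest perfect overlap: 5 complementary base pairs; significant dimer risk (threshold 3).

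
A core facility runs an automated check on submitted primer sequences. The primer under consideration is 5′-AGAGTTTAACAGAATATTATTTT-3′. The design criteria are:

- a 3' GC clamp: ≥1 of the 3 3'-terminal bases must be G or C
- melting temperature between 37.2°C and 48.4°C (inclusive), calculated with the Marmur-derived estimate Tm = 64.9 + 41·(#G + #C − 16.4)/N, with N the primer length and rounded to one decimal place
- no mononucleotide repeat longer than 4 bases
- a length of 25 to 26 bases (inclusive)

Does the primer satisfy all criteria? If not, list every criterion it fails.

Base counts: A=9, T=10, G=3, C=1 (length 23).
GC clamp: 3' end TTT has 0 G/C, need ≥1 ✗
Tm: Tm = 64.9 + 41·(4 − 16.4)/23 = 42.8°C ✓
homopolymer run: longest run = 4 ✓
length: length 23, outside 25–26 ✗

Fails: GC clamp, length.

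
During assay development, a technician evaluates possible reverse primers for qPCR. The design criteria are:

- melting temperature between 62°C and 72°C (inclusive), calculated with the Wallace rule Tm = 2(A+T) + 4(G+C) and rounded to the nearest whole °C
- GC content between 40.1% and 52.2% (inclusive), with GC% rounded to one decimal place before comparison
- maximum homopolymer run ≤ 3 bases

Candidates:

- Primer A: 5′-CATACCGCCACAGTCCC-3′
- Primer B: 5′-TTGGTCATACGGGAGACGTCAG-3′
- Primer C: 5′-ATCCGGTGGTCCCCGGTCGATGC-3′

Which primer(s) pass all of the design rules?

Primer A (17 nt, A=4 T=2 G=2 C=9): Tm = 2·6 + 4·11 = 56°C, outside 62–72°C ✗; GC 11/17 = 64.7%, outside 40.1–52.2% ✗; longest run = 3 ✓ — fails.
Primer B (22 nt, A=5 T=5 G=8 C=4): Tm = 2·10 + 4·12 = 68°C ✓; GC 12/22 = 54.5%, outside 40.1–52.2% ✗; longest run = 3 ✓ — fails.
Primer C (23 nt, A=2 T=5 G=8 C=8): Tm = 2·7 + 4·16 = 78°C, outside 62–72°C ✗; GC 16/23 = 69.6%, outside 40.1–52.2% ✗; longest run = 4, exceeds 3 ✗ — fails.

None of the candidates satisfy all criteria.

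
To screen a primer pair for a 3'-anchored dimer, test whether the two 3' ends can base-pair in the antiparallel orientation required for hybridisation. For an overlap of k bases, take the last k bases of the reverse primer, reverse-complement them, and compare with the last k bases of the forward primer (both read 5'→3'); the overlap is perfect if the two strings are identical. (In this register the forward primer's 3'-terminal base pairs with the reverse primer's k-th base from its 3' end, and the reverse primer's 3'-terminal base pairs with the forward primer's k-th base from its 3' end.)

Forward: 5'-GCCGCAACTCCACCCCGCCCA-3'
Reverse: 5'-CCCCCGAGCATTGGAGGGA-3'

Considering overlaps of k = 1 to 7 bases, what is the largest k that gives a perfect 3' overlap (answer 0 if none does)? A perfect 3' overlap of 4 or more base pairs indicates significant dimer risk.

Last 7 bases (5'→3') — forward …CCGCCCA, reverse …GGAGGGA.
Reverse complement of the reverse primer's last 7 bases: TCCCTCC; its first k bases are the reverse complement of the reverse primer's last k bases, so a perfect k-base overlap needs the forward primer's last k bases to equal them.
Comparing (forward last k vs required): k=1: A vs T ✗; k=2: CA vs TC ✗; k=3: CCA vs TCC ✗; k=4: CCCA vs TCCC ✗; k=5: GCCCA vs TCCCT ✗; k=6: CGCCCA vs TCCCTC ✗; k=7: CCGCCCA vs TCCCTCC ✗.
No overlap length from 1 to 7 is perfect, so the longest perfect 3' overlap is 0.

Longest perfect overlap: 0 complementary base pairs; below the dimer-risk threshold (threshold 4).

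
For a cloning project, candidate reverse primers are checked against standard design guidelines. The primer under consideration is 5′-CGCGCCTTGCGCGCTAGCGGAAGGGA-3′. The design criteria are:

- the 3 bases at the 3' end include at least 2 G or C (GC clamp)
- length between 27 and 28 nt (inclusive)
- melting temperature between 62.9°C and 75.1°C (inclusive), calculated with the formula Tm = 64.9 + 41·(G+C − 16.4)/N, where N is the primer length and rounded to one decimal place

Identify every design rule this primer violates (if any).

Fails: length.

Base counts: A=4, T=3, G=11, C=8 (length 26).
GC clamp: 3' end GGA has 2 G/C ✓
length: length 26, outside 27–28 ✗
Tm: Tm = 64.9 + 41·(19 − 16.4)/26 = 69.0°C ✓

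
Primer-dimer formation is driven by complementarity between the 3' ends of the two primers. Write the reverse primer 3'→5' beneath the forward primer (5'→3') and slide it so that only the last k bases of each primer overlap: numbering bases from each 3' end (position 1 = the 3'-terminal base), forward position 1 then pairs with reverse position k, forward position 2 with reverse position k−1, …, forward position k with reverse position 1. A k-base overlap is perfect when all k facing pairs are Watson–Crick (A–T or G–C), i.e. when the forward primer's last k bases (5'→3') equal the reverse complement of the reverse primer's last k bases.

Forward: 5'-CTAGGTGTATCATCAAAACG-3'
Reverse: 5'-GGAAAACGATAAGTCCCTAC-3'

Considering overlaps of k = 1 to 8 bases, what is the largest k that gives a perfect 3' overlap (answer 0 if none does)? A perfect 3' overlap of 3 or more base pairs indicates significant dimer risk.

Last 8 bases (5'→3') — forward …TCAAAACG, reverse …GTCCCTAC.
Reverse complement of the reverse primer's last 8 bases: GTAGGGAC; its first k bases are the reverse complement of the reverse primer's last k bases, so a perfect k-base overlap needs the forward primer's last k bases to equal them.
Comparing (forward last k vs required): k=1: G vs G ✓; k=2: CG vs GT ✗; k=3: ACG vs GTA ✗; k=4: AACG vs GTAG ✗; k=5: AAACG vs GTAGG ✗; k=6: AAAACG vs GTAGGG ✗; k=7: CAAAACG vs GTAGGGA ✗; k=8: TCAAAACG vs GTAGGGAC ✗.
Only k = 1 is perfect, so the longest perfect 3' overlap is 1.

Longest perfect overlap: 1 complementary base pair; below the dimer-risk threshold (threshold 3).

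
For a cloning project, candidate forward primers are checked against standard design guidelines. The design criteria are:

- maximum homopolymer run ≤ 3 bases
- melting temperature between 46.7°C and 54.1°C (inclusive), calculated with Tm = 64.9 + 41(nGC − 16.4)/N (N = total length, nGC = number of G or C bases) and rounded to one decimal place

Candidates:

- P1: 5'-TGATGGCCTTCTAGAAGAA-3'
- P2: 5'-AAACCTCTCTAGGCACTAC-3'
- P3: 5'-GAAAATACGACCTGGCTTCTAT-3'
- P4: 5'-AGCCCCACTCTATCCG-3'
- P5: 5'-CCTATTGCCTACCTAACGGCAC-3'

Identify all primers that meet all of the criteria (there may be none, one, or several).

P1 (19 nt, A=6 T=5 G=5 C=3): longest run = 2 ✓; Tm = 64.9 + 41·(8 − 16.4)/19 = 46.8°C ✓ — passes.
P2 (19 nt, A=6 T=4 G=2 C=7): longest run = 3 ✓; Tm = 64.9 + 41·(9 − 16.4)/19 = 48.9°C ✓ — passes.
P3 (22 nt, A=7 T=6 G=4 C=5): longest run = 4, exceeds 3 ✗; Tm = 64.9 + 41·(9 − 16.4)/22 = 51.1°C ✓ — fails.
P4 (16 nt, A=3 T=3 G=2 C=8): longest run = 4, exceeds 3 ✗; Tm = 64.9 + 41·(10 − 16.4)/16 = 48.5°C ✓ — fails.
P5 (22 nt, A=5 T=5 G=3 C=9): longest run = 2 ✓; Tm = 64.9 + 41·(12 − 16.4)/22 = 56.7°C, outside 46.7–54.1°C ✗ — fails.

P1 and P2.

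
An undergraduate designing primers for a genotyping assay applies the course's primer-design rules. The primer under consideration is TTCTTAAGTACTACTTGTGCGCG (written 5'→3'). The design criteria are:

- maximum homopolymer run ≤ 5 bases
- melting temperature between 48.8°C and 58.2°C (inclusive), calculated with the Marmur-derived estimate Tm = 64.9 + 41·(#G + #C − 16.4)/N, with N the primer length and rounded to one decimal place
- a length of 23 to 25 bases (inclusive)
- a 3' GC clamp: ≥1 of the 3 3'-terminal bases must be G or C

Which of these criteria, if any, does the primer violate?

Base counts: A=4, T=9, G=5, C=5 (length 23).
homopolymer run: longest run = 2 ✓
Tm: Tm = 64.9 + 41·(10 − 16.4)/23 = 53.5°C ✓
length: length 23 ✓
GC clamp: 3' end GCG has 3 G/C ✓

Meets all criteria.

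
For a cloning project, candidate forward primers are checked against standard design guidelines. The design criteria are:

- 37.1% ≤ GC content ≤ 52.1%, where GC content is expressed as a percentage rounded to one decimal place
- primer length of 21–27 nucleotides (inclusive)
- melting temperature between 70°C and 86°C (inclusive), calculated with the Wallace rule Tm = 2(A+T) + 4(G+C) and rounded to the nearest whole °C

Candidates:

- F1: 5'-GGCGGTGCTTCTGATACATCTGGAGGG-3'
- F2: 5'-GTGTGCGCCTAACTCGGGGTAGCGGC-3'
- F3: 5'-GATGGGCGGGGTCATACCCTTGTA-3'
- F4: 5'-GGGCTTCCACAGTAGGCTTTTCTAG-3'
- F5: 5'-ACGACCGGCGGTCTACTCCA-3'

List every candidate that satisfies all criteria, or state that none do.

F1 (27 nt, A=4 T=7 G=11 C=5): GC 16/27 = 59.3%, outside 37.1–52.1% ✗; length 27 ✓; Tm = 2·11 + 4·16 = 86°C ✓ — fails.
F2 (26 nt, A=3 T=5 G=11 C=7): GC 18/26 = 69.2%, outside 37.1–52.1% ✗; length 26 ✓; Tm = 2·8 + 4·18 = 88°C, outside 70–86°C ✗ — fails.
F3 (24 nt, A=4 T=6 G=9 C=5): GC 14/24 = 58.3%, outside 37.1–52.1% ✗; length 24 ✓; Tm = 2·10 + 4·14 = 76°C ✓ — fails.
F4 (25 nt, A=4 T=8 G=7 C=6): GC 13/25 = 52.0% ✓; length 25 ✓; Tm = 2·12 + 4·13 = 76°C ✓ — passes.
F5 (20 nt, A=4 T=3 G=5 C=8): GC 13/20 = 65.0%, outside 37.1–52.1% ✗; length 20, outside 21–27 ✗; Tm = 2·7 + 4·13 = 66°C, outside 70–86°C ✗ — fails.

F4 only.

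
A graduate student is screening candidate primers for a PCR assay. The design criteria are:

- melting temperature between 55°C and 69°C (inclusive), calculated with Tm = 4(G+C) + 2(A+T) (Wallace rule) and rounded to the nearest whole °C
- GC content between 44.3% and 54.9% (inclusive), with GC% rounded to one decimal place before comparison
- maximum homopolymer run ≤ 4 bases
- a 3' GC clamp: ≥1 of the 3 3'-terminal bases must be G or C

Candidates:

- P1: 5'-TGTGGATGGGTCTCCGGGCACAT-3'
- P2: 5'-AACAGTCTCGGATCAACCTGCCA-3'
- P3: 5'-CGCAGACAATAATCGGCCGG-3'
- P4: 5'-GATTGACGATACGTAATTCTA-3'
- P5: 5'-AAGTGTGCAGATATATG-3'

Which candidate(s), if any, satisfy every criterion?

None of the candidates satisfy all criteria.

P1 (23 nt, A=3 T=6 G=9 C=5): Tm = 2·9 + 4·14 = 74°C, outside 55–69°C ✗; GC 14/23 = 60.9%, outside 44.3–54.9% ✗; longest run = 3 ✓; 3' end CAT has 1 G/C ✓ — fails.
P2 (23 nt, A=7 T=4 G=4 C=8): Tm = 2·11 + 4·12 = 70°C, outside 55–69°C ✗; GC 12/23 = 52.2% ✓; longest run = 2 ✓; 3' end CCA has 2 G/C ✓ — fails.
P3 (20 nt, A=6 T=2 G=6 C=6): Tm = 2·8 + 4·12 = 64°C ✓; GC 12/20 = 60.0%, outside 44.3–54.9% ✗; longest run = 2 ✓; 3' end CGG has 3 G/C ✓ — fails.
P4 (21 nt, A=7 T=7 G=4 C=3): Tm = 2·14 + 4·7 = 56°C ✓; GC 7/21 = 33.3%, outside 44.3–54.9% ✗; longest run = 2 ✓; 3' end CTA has 1 G/C ✓ — fails.
P5 (17 nt, A=6 T=5 G=5 C=1): Tm = 2·11 + 4·6 = 46°C, outside 55–69°C ✗; GC 6/17 = 35.3%, outside 44.3–54.9% ✗; longest run = 2 ✓; 3' end ATG has 1 G/C ✓ — fails.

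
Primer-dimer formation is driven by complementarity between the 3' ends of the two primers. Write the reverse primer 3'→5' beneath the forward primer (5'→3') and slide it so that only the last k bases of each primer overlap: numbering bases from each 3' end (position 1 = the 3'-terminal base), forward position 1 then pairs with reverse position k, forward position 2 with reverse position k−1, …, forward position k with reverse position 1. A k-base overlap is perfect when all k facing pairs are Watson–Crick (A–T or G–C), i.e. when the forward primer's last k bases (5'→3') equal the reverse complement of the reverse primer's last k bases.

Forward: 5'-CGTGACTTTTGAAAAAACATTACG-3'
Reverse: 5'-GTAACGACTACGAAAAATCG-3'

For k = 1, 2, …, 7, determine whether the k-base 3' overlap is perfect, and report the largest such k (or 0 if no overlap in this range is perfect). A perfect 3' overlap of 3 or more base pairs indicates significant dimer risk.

Last 7 bases (5'→3') — forward …CATTACG, reverse …AAAATCG.
Reverse complement of the reverse primer's last 7 bases: CGATTTT; its first k bases are the reverse complement of the reverse primer's last k bases, so a perfect k-base overlap needs the forward primer's last k bases to equal them.
Comparing (forward last k vs required): k=1: G vs C ✗; k=2: CG vs CG ✓; k=3: ACG vs CGA ✗; k=4: TACG vs CGAT ✗; k=5: TTACG vs CGATT ✗; k=6: ATTACG vs CGATTT ✗; k=7: CATTACG vs CGATTTT ✗.
Only k = 2 is perfect, so the longest perfect 3' overlap is 2.

Longest perfect overlap: 2 complementary base pairs; below the dimer-risk threshold (threshold 3).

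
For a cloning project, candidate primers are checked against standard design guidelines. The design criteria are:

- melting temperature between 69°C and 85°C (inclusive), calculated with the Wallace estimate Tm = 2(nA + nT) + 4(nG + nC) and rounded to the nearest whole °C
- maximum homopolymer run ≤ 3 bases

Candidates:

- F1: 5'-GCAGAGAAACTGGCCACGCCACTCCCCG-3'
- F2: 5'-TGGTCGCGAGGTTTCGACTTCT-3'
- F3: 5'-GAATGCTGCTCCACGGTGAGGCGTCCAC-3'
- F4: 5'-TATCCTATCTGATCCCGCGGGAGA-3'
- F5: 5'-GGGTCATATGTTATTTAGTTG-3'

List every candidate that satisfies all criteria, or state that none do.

F1 (28 nt, A=7 T=2 G=7 C=12): Tm = 2·9 + 4·19 = 94°C, outside 69–85°C ✗; longest run = 4, exceeds 3 ✗ — fails.
F2 (22 nt, A=2 T=8 G=7 C=5): Tm = 2·10 + 4·12 = 68°C, outside 69–85°C ✗; longest run = 3 ✓ — fails.
F3 (28 nt, A=5 T=5 G=9 C=9): Tm = 2·10 + 4·18 = 92°C, outside 69–85°C ✗; longest run = 2 ✓ — fails.
F4 (24 nt, A=5 T=6 G=6 C=7): Tm = 2·11 + 4·13 = 74°C ✓; longest run = 3 ✓ — passes.
F5 (21 nt, A=4 T=10 G=6 C=1): Tm = 2·14 + 4·7 = 56°C, outside 69–85°C ✗; longest run = 3 ✓ — fails.

F4 only.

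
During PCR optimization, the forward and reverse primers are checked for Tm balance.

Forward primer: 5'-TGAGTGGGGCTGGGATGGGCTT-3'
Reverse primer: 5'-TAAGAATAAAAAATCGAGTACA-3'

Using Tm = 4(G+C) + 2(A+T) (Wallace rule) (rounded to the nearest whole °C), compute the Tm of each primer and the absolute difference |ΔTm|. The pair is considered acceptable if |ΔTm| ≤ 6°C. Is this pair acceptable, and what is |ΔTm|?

Forward: A=2 T=6 G=12 C=2 → Tm = 2·8 + 4·14 = 72°C.
Reverse: A=13 T=4 G=3 C=2 → Tm = 2·17 + 4·5 = 54°C.
|ΔTm| = |72 − 54| = 18°C, > 6°C.

|ΔTm| = 18°C; the pair is not acceptable.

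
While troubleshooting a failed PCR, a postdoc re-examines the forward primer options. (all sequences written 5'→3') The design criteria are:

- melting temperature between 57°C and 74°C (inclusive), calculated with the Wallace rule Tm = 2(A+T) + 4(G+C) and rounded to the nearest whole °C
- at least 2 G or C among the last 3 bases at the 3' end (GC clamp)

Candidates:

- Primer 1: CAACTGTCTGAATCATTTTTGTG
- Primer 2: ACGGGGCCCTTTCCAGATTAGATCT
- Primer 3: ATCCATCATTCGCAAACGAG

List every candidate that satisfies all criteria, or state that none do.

Primer 1 (23 nt, A=5 T=10 G=4 C=4): Tm = 2·15 + 4·8 = 62°C ✓; 3' end GTG has 2 G/C ✓ — passes.
Primer 2 (25 nt, A=5 T=7 G=6 C=7): Tm = 2·12 + 4·13 = 76°C, outside 57–74°C ✗; 3' end TCT has 1 G/C, need ≥2 ✗ — fails.
Primer 3 (20 nt, A=7 T=4 G=3 C=6): Tm = 2·11 + 4·9 = 58°C ✓; 3' end GAG has 2 G/C ✓ — passes.

Primer 1 and Primer 3.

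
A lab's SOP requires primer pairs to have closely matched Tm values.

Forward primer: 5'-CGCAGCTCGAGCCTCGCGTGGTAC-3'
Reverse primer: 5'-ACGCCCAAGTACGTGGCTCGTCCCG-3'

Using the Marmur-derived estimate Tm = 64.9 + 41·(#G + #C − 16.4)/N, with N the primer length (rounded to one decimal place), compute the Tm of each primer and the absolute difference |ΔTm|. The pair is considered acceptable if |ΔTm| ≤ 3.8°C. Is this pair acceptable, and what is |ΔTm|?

|ΔTm| = 0.0°C; the pair is acceptable.

Forward: G+C = 17, N = 24 → Tm = 64.9 + 41·(17 − 16.4)/24 = 65.9°C.
Reverse: G+C = 17, N = 25 → Tm = 64.9 + 41·(17 − 16.4)/25 = 65.9°C.
|ΔTm| = |65.9 − 65.9| = 0.0°C, ≤ 3.8°C.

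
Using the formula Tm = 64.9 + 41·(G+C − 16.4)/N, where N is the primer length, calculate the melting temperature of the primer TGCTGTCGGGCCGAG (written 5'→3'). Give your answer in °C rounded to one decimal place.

50.1°C

Base counts: A=1, T=3, G=7, C=4; G+C = 11, N = 15.
Tm = 64.9 + 41·(11 − 16.4)/15 = 64.9 + -221.40/15 = 50.1°C.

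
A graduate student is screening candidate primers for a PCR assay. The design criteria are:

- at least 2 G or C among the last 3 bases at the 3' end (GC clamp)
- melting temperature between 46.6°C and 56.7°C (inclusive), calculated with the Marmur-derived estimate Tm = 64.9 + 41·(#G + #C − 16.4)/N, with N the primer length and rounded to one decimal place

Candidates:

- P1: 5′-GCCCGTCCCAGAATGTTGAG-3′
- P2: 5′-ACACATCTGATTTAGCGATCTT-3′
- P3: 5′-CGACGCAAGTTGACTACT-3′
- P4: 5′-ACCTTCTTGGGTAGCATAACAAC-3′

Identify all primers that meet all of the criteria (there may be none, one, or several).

P1 (20 nt, A=4 T=4 G=6 C=6): 3' end GAG has 2 G/C ✓; Tm = 64.9 + 41·(12 − 16.4)/20 = 55.9°C ✓ — passes.
P2 (22 nt, A=6 T=8 G=3 C=5): 3' end CTT has 1 G/C, need ≥2 ✗; Tm = 64.9 + 41·(8 − 16.4)/22 = 49.2°C ✓ — fails.
P3 (18 nt, A=5 T=4 G=4 C=5): 3' end ACT has 1 G/C, need ≥2 ✗; Tm = 64.9 + 41·(9 − 16.4)/18 = 48.0°C ✓ — fails.
P4 (23 nt, A=7 T=6 G=4 C=6): 3' end AAC has 1 G/C, need ≥2 ✗; Tm = 64.9 + 41·(10 − 16.4)/23 = 53.5°C ✓ — fails.

P1 only.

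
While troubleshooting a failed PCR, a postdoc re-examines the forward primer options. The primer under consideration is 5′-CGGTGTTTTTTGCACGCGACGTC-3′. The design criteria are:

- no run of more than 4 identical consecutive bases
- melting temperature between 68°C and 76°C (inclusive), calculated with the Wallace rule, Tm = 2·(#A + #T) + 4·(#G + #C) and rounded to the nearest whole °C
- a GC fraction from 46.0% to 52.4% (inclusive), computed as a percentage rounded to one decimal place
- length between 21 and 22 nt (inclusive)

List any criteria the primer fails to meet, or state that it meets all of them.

Fails: homopolymer run, GC content, length.

Base counts: A=2, T=8, G=7, C=6 (length 23).
homopolymer run: longest run = 6, exceeds 4 ✗
Tm: Tm = 2·10 + 4·13 = 72°C ✓
GC content: GC 13/23 = 56.5%, outside 46.0–52.4% ✗
length: length 23, outside 21–22 ✗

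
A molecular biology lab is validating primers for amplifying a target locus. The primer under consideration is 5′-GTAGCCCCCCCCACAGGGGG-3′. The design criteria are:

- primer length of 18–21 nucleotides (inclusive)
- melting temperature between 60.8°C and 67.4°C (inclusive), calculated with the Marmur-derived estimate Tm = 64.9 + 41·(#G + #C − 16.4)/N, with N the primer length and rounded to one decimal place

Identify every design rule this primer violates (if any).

Base counts: A=3, T=1, G=7, C=9 (length 20).
length: length 20 ✓
Tm: Tm = 64.9 + 41·(16 − 16.4)/20 = 64.1°C ✓

Meets all criteria.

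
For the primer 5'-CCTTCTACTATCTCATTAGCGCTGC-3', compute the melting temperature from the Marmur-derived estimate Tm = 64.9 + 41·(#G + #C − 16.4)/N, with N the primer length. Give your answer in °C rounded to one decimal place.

Base counts: A=4, T=9, G=3, C=9; G+C = 12, N = 25.
Tm = 64.9 + 41·(12 − 16.4)/25 = 64.9 + -180.40/25 = 57.7°C.

57.7°C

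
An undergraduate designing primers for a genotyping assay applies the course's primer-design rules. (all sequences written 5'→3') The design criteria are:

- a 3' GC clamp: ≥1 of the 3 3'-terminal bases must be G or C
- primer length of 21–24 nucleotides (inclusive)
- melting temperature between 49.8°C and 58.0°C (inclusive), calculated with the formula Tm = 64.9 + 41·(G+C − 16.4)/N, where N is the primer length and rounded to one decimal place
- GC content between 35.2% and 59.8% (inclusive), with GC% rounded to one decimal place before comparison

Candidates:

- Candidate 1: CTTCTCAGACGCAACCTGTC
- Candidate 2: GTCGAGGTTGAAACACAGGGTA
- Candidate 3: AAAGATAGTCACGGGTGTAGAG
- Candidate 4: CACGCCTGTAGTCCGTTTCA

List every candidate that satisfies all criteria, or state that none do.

Candidate 1 (20 nt, A=4 T=5 G=3 C=8): 3' end GTC has 2 G/C ✓; length 20, outside 21–24 ✗; Tm = 64.9 + 41·(11 − 16.4)/20 = 53.8°C ✓; GC 11/20 = 55.0% ✓ — fails.
Candidate 2 (22 nt, A=7 T=4 G=8 C=3): 3' end GTA has 1 G/C ✓; length 22 ✓; Tm = 64.9 + 41·(11 − 16.4)/22 = 54.8°C ✓; GC 11/22 = 50.0% ✓ — passes.
Candidate 3 (22 nt, A=8 T=4 G=8 C=2): 3' end GAG has 2 G/C ✓; length 22 ✓; Tm = 64.9 + 41·(10 − 16.4)/22 = 53.0°C ✓; GC 10/22 = 45.5% ✓ — passes.
Candidate 4 (20 nt, A=3 T=6 G=4 C=7): 3' end TCA has 1 G/C ✓; length 20, outside 21–24 ✗; Tm = 64.9 + 41·(11 − 16.4)/20 = 53.8°C ✓; GC 11/20 = 55.0% ✓ — fails.

Candidate 2 and Candidate 3.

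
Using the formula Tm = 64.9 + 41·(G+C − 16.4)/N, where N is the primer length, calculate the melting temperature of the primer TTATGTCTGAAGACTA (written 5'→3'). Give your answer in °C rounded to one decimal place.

Base counts: A=5, T=6, G=3, C=2; G+C = 5, N = 16.
Tm = 64.9 + 41·(5 − 16.4)/16 = 64.9 + -467.40/16 = 35.7°C.

35.7°C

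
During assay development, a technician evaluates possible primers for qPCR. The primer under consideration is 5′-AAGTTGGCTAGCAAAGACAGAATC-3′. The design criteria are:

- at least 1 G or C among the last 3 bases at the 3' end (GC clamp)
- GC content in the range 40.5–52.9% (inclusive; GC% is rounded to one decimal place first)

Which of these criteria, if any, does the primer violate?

Base counts: A=10, T=4, G=6, C=4 (length 24).
GC clamp: 3' end ATC has 1 G/C ✓
GC content: GC 10/24 = 41.7% ✓

Meets all criteria.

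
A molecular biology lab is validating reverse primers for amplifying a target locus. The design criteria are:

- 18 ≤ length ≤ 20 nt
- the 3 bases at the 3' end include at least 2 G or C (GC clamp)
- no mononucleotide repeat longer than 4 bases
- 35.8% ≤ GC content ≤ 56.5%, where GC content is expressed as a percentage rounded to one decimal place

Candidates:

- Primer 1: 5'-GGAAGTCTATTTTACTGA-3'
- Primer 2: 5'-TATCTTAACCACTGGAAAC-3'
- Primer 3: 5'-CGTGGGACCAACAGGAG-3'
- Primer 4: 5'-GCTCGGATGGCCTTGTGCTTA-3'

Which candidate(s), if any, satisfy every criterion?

None of the candidates satisfy all criteria.

Primer 1 (18 nt, A=5 T=7 G=4 C=2): length 18 ✓; 3' end TGA has 1 G/C, need ≥2 ✗; longest run = 4 ✓; GC 6/18 = 33.3%, outside 35.8–56.5% ✗ — fails.
Primer 2 (19 nt, A=7 T=5 G=2 C=5): length 19 ✓; 3' end AAC has 1 G/C, need ≥2 ✗; longest run = 3 ✓; GC 7/19 = 36.8% ✓ — fails.
Primer 3 (17 nt, A=5 T=1 G=7 C=4): length 17, outside 18–20 ✗; 3' end GAG has 2 G/C ✓; longest run = 3 ✓; GC 11/17 = 64.7%, outside 35.8–56.5% ✗ — fails.
Primer 4 (21 nt, A=2 T=7 G=7 C=5): length 21, outside 18–20 ✗; 3' end TTA has 0 G/C, need ≥2 ✗; longest run = 2 ✓; GC 12/21 = 57.1%, outside 35.8–56.5% ✗ — fails.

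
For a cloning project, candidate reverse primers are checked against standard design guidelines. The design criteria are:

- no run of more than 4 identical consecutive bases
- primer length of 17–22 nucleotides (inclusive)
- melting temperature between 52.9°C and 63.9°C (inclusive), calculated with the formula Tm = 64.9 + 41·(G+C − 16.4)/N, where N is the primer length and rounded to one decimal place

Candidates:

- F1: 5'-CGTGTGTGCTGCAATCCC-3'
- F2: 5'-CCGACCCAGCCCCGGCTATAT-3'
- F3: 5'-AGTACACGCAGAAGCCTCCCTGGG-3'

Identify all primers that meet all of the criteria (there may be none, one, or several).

F1 (18 nt, A=2 T=5 G=5 C=6): longest run = 3 ✓; length 18 ✓; Tm = 64.9 + 41·(11 − 16.4)/18 = 52.6°C, outside 52.9–63.9°C ✗ — fails.
F2 (21 nt, A=4 T=3 G=4 C=10): longest run = 4 ✓; length 21 ✓; Tm = 64.9 + 41·(14 − 16.4)/21 = 60.2°C ✓ — passes.
F3 (24 nt, A=6 T=3 G=7 C=8): longest run = 3 ✓; length 24, outside 17–22 ✗; Tm = 64.9 + 41·(15 − 16.4)/24 = 62.5°C ✓ — fails.

F2 only.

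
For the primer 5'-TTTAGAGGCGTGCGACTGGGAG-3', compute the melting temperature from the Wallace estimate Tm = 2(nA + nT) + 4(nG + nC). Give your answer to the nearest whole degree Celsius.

70°C

Base counts: A=4, T=5, G=10, C=3 (length 22).
Tm = 2·(4+5) + 4·(10+3) = 2·9 + 4·13 = 18 + 52 = 70°C.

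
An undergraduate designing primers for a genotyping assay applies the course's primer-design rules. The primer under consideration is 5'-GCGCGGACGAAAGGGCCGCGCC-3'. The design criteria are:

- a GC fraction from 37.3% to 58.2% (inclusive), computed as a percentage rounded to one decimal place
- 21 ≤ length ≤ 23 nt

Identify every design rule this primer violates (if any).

Fails: GC content.

Base counts: A=4, T=0, G=10, C=8 (length 22).
GC content: GC 18/22 = 81.8%, outside 37.3–58.2% ✗
length: length 22 ✓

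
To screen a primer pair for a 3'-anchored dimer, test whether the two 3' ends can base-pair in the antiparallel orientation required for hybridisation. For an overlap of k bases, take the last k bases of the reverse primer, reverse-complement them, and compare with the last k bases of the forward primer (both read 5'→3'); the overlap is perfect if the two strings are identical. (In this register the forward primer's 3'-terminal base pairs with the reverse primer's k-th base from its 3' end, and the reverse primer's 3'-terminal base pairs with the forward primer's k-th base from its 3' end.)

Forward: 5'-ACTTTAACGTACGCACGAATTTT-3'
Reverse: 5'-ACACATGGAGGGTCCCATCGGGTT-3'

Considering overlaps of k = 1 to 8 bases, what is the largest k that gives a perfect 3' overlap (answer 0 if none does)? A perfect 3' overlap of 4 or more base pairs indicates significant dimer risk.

Longest perfect overlap: 0 complementary base pairs; below the dimer-risk threshold (threshold 4).

Last 8 bases (5'→3') — forward …CGAATTTT, reverse …ATCGGGTT.
Reverse complement of the reverse primer's last 8 bases: AACCCGAT; its first k bases are the reverse complement of the reverse primer's last k bases, so a perfect k-base overlap needs the forward primer's last k bases to equal them.
Comparing (forward last k vs required): k=1: T vs A ✗; k=2: TT vs AA ✗; k=3: TTT vs AAC ✗; k=4: TTTT vs AACC ✗; k=5: ATTTT vs AACCC ✗; k=6: AATTTT vs AACCCG ✗; k=7: GAATTTT vs AACCCGA ✗; k=8: CGAATTTT vs AACCCGAT ✗.
No overlap length from 1 to 8 is perfect, so the longest perfect 3' overlap is 0.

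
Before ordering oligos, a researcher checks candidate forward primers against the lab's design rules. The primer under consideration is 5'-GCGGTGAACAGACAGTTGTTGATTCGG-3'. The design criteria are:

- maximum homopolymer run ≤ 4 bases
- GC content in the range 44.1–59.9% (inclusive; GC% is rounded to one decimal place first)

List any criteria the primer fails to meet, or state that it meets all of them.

Base counts: A=6, T=7, G=10, C=4 (length 27).
homopolymer run: longest run = 2 ✓
GC content: GC 14/27 = 51.9% ✓

Meets all criteria.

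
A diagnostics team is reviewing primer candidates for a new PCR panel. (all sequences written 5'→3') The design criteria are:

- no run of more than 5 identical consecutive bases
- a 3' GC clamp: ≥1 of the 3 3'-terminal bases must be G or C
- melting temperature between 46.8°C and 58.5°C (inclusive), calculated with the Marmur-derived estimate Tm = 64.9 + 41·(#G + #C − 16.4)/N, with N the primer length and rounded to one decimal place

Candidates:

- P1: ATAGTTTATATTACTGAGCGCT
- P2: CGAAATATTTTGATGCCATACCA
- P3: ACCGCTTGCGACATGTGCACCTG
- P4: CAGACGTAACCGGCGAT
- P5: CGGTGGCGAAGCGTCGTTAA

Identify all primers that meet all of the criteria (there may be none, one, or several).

P1 (22 nt, A=6 T=9 G=4 C=3): longest run = 3 ✓; 3' end GCT has 2 G/C ✓; Tm = 64.9 + 41·(7 − 16.4)/22 = 47.4°C ✓ — passes.
P2 (23 nt, A=8 T=7 G=3 C=5): longest run = 4 ✓; 3' end CCA has 2 G/C ✓; Tm = 64.9 + 41·(8 − 16.4)/23 = 49.9°C ✓ — passes.
P3 (23 nt, A=4 T=5 G=6 C=8): longest run = 2 ✓; 3' end CTG has 2 G/C ✓; Tm = 64.9 + 41·(14 − 16.4)/23 = 60.6°C, outside 46.8–58.5°C ✗ — fails.
P4 (17 nt, A=5 T=2 G=5 C=5): longest run = 2 ✓; 3' end GAT has 1 G/C ✓; Tm = 64.9 + 41·(10 − 16.4)/17 = 49.5°C ✓ — passes.
P5 (20 nt, A=4 T=4 G=8 C=4): longest run = 2 ✓; 3' end TAA has 0 G/C, need ≥1 ✗; Tm = 64.9 + 41·(12 − 16.4)/20 = 55.9°C ✓ — fails.

P1, P2 and P4.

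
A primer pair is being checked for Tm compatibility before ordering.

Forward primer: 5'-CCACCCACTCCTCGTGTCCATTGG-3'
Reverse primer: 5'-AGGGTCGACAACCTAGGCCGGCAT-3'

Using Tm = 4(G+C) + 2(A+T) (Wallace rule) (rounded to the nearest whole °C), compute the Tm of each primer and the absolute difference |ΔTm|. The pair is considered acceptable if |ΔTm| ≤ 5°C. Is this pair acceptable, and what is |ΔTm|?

|ΔTm| = 0°C; the pair is acceptable.

Forward: A=3 T=6 G=4 C=11 → Tm = 2·9 + 4·15 = 78°C.
Reverse: A=6 T=3 G=8 C=7 → Tm = 2·9 + 4·15 = 78°C.
|ΔTm| = |78 − 78| = 0°C, ≤ 5°C.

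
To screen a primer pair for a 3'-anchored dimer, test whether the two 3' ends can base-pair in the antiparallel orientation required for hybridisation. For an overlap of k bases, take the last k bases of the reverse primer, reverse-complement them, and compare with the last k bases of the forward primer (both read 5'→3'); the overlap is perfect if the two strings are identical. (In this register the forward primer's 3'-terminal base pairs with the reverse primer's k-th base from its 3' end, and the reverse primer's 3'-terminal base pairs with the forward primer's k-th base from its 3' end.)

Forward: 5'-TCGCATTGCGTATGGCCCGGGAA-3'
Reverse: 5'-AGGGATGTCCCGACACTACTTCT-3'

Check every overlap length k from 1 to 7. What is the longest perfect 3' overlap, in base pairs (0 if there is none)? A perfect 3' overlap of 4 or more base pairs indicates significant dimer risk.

Longest perfect overlap: 1 complementary base pair; below the dimer-risk threshold (threshold 4).

Last 7 bases (5'→3') — forward …CCGGGAA, reverse …TACTTCT.
Reverse complement of the reverse primer's last 7 bases: AGAAGTA; its first k bases are the reverse complement of the reverse primer's last k bases, so a perfect k-base overlap needs the forward primer's last k bases to equal them.
Comparing (forward last k vs required): k=1: A vs A ✓; k=2: AA vs AG ✗; k=3: GAA vs AGA ✗; k=4: GGAA vs AGAA ✗; k=5: GGGAA vs AGAAG ✗; k=6: CGGGAA vs AGAAGT ✗; k=7: CCGGGAA vs AGAAGTA ✗.
Only k = 1 is perfect, so the longest perfect 3' overlap is 1.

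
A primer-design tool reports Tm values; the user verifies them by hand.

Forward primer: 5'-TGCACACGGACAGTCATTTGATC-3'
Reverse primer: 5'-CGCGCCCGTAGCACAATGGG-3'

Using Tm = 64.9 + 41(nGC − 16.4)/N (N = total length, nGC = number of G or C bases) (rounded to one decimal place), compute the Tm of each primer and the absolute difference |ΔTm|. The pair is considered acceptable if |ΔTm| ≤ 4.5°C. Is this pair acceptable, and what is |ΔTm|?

Forward: G+C = 11, N = 23 → Tm = 64.9 + 41·(11 − 16.4)/23 = 55.3°C.
Reverse: G+C = 14, N = 20 → Tm = 64.9 + 41·(14 − 16.4)/20 = 60.0°C.
|ΔTm| = |55.3 − 60.0| = 4.7°C, > 4.5°C.

|ΔTm| = 4.7°C; the pair is not acceptable.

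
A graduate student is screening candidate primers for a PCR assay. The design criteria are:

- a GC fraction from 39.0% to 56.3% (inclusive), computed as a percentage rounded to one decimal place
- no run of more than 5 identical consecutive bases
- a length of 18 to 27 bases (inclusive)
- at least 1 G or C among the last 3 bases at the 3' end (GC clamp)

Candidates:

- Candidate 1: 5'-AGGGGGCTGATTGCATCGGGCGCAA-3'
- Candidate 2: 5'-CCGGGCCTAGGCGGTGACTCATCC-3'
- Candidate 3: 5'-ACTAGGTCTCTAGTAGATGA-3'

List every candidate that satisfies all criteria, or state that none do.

Candidate 1 (25 nt, A=5 T=4 G=11 C=5): GC 16/25 = 64.0%, outside 39.0–56.3% ✗; longest run = 5 ✓; length 25 ✓; 3' end CAA has 1 G/C ✓ — fails.
Candidate 2 (24 nt, A=3 T=4 G=8 C=9): GC 17/24 = 70.8%, outside 39.0–56.3% ✗; longest run = 3 ✓; length 24 ✓; 3' end TCC has 2 G/C ✓ — fails.
Candidate 3 (20 nt, A=6 T=6 G=5 C=3): GC 8/20 = 40.0% ✓; longest run = 2 ✓; length 20 ✓; 3' end TGA has 1 G/C ✓ — passes.

Candidate 3 only.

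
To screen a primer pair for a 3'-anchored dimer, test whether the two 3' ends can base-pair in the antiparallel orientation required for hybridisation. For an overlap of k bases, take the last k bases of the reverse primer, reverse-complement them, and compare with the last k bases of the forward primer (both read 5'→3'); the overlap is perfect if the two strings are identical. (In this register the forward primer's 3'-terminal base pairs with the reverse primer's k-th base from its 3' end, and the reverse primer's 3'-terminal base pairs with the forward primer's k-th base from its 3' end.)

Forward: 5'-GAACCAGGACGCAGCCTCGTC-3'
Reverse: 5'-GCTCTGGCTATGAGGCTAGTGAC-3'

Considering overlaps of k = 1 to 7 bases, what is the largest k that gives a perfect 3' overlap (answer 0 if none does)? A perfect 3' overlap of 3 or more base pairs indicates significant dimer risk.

Last 7 bases (5'→3') — forward …CCTCGTC, reverse …TAGTGAC.
Reverse complement of the reverse primer's last 7 bases: GTCACTA; its first k bases are the reverse complement of the reverse primer's last k bases, so a perfect k-base overlap needs the forward primer's last k bases to equal them.
Comparing (forward last k vs required): k=1: C vs G ✗; k=2: TC vs GT ✗; k=3: GTC vs GTC ✓; k=4: CGTC vs GTCA ✗; k=5: TCGTC vs GTCAC ✗; k=6: CTCGTC vs GTCACT ✗; k=7: CCTCGTC vs GTCACTA ✗.
Only k = 3 is perfect, so the longest perfect 3' overlap is 3.

Longest perfect overlap: 3 complementary base pairs; significant dimer risk (threshold 3).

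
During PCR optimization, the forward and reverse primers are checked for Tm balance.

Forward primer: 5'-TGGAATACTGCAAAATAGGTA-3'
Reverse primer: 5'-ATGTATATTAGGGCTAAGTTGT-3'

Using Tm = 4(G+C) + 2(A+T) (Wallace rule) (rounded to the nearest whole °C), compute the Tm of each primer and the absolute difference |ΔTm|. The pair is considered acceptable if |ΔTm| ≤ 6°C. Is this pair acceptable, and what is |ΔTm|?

|ΔTm| = 2°C; the pair is acceptable.

Forward: A=9 T=5 G=5 C=2 → Tm = 2·14 + 4·7 = 56°C.
Reverse: A=6 T=9 G=6 C=1 → Tm = 2·15 + 4·7 = 58°C.
|ΔTm| = |56 − 58| = 2°C, ≤ 6°C.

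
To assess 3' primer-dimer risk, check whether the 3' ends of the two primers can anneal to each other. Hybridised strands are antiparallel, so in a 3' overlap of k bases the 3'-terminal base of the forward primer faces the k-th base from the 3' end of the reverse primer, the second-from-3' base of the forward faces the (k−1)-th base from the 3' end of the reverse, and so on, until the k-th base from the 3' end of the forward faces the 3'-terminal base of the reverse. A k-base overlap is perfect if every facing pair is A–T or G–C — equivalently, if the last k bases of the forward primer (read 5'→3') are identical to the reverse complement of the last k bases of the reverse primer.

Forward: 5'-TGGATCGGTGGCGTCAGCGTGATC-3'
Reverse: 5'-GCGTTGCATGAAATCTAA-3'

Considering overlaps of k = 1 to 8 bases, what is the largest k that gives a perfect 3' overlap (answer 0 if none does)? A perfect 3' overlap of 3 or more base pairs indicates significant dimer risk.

Last 8 bases (5'→3') — forward …GCGTGATC, reverse …AAATCTAA.
Reverse complement of the reverse primer's last 8 bases: TTAGATTT; its first k bases are the reverse complement of the reverse primer's last k bases, so a perfect k-base overlap needs the forward primer's last k bases to equal them.
Comparing (forward last k vs required): k=1: C vs T ✗; k=2: TC vs TT ✗; k=3: ATC vs TTA ✗; k=4: GATC vs TTAG ✗; k=5: TGATC vs TTAGA ✗; k=6: GTGATC vs TTAGAT ✗; k=7: CGTGATC vs TTAGATT ✗; k=8: GCGTGATC vs TTAGATTT ✗.
No overlap length from 1 to 8 is perfect, so the longest perfect 3' overlap is 0.

Longest perfect overlap: 0 complementary base pairs; below the dimer-risk threshold (threshold 3).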